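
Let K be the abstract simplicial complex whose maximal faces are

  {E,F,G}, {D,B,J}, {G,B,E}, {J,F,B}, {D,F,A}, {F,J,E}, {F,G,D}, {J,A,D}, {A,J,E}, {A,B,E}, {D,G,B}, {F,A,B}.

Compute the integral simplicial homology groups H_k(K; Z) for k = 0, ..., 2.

Take the total order A < B < D < E < F < G < J on the vertex set. Then K (dimension 2) consists of the simplices:

  0-simplices (7): A, B, D, E, F, G, J
  1-simplices (18): AB, AD, AE, AF, AJ, BD, BE, BF, BG, BJ, DF, DG, DJ, EF, EG, EJ, FG, FJ
  2-simplices (12): ABE, ABF, ADF, ADJ, AEJ, BDG, BDJ, BEG, BFJ, DFG, EFG, EFJ

Hence C_0 ≅ Z^7, C_1 ≅ Z^18, C_2 ≅ Z^12.

The boundary map ∂_1: C_1 → C_0 is given by ∂[p,q] = [q] − [p]. For instance
  ∂AJ = J − A.
The resulting 7×18 matrix has rank 6, and its Smith normal form has invariant factors (1,1,1,1,1,1).

The boundary map ∂_2: C_2 → C_1 sends each 2-simplex [p,q,r] to [q,r] − [p,r] + [p,q]. For instance
  ∂BEG = EG − BG + BE,
  ∂DFG = FG − DG + DF.
The resulting 18×12 matrix has rank 12, and its Smith normal form has invariant factors (1,1,1,1,1,1,1,1,1,1,1,2).

Now H_k = ker ∂_k / im ∂_{k+1}, so:

  H_0: rank C_0 − rank ∂_1 = 7 − 6 = 1, and the invariant factors of ∂_1 are all 1, so H_0 = Z.
  H_1: rank ker ∂_1 − rank ∂_2 = (18 − 6) − 12 = 0, and ∂_2 has invariant factor 2 > 1, so H_1 = Z/2.
  H_2: rank ker ∂_2 − rank ∂_3 = (12 − 12) − 0 = 0, and there is no ∂_3, so H_2 = 0.

As a check, the Euler characteristic is 7 − 18 + 12 = 1, which agrees with 1 − 0 + 0 = 1.

H_0 = Z,  H_1 = Z/2,  H_2 = 0.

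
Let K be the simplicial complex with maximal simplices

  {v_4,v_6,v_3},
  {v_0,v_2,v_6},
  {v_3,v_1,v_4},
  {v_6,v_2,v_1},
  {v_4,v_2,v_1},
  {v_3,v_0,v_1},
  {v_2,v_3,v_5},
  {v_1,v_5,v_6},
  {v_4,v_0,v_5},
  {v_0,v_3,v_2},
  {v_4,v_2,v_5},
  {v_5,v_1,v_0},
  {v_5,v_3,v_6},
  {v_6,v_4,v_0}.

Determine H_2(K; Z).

We work with the vertex ordering v_0 < v_1 < v_2 < v_3 < v_4 < v_5 < v_6. The simplices of K, each written with vertices in increasing order, are:

  0-simplices (7): [v_0], [v_1], [v_2], [v_3], [v_4], [v_5], [v_6]
  1-simplices (21): (21 of them)
  2-simplices (14): (14 of them)

giving chain groups C_0 ≅ Z^7, C_1 ≅ Z^21, C_2 ≅ Z^14.

∂_1: C_1 → C_0 maps an edge to its endpoints' difference, ∂[p,q] = q − p. For instance
  ∂[v_3,v_6] = [v_6] − [v_3].
The resulting 7×21 matrix has rank 6, and its Smith normal form has invariant factors (1,1,1,1,1,1).

∂_2: C_2 → C_1 maps a triangle to the signed sum of its edges. For instance
  ∂[v_3,v_4,v_6] = [v_4,v_6] − [v_3,v_6] + [v_3,v_4],
  ∂[v_0,v_4,v_5] = [v_4,v_5] − [v_0,v_5] + [v_0,v_4].
As a 21×14 matrix over Z this has rank 13, with invariant factors (1,1,1,1,1,1,1,1,1,1,1,1,1).

From H_k ≅ ker(∂_k) / im(∂_{k+1}) we obtain:

  H_2: rank ker ∂_2 − rank ∂_3 = (14 − 13) − 0 = 1, and there is no ∂_3, so H_2 = Z.

H_2 = Z.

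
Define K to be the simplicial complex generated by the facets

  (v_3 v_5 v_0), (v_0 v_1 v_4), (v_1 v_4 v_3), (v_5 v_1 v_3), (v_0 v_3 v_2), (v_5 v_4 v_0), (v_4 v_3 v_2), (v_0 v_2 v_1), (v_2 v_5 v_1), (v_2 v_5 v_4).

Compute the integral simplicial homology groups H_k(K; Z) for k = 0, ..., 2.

H_0 = Z,  H_1 = Z/2,  H_2 = 0.

Take the total order v_0 < v_1 < v_2 < v_3 < v_4 < v_5 on the vertex set. Then K (dimension 2) consists of the simplices:

  0-simplices (6): [v_0], [v_1], [v_2], [v_3], [v_4], [v_5]
  1-simplices (15): (15 of them)
  2-simplices (10): [v_0,v_1,v_2], [v_0,v_1,v_4], [v_0,v_2,v_3], [v_0,v_3,v_5], [v_0,v_4,v_5], [v_1,v_2,v_5], [v_1,v_3,v_4], [v_1,v_3,v_5], [v_2,v_3,v_4], [v_2,v_4,v_5]

so the chain groups are C_0 ≅ Z^6, C_1 ≅ Z^15, C_2 ≅ Z^10.

∂_1: C_1 → C_0 sends each edge [p,q] (with p < q) to q − p.
The 6×15 boundary matrix has rank 5 and Smith normal form diag(1,1,1,1,1).

Boundary ∂_2: C_2 → C_1 acts by ∂[p,q,r] = [q,r] − [p,r] + [p,q]. For instance
  ∂[v_0,v_1,v_4] = [v_1,v_4] − [v_0,v_4] + [v_0,v_1],
  ∂[v_2,v_4,v_5] = [v_4,v_5] − [v_2,v_5] + [v_2,v_4].
The resulting 15×10 matrix has rank 10, and its Smith normal form has invariant factors (1,1,1,1,1,1,1,1,1,2).

Reading off H_k = ker ∂_k / im ∂_{k+1}:

  H_0: rank C_0 − rank ∂_1 = 6 − 5 = 1, and the invariant factors of ∂_1 are all 1, so H_0 ≅ Z.
  H_1: rank ker ∂_1 − rank ∂_2 = (15 − 5) − 10 = 0, and ∂_2 has invariant factor 2 > 1, so H_1 ≅ Z/2.
  H_2: rank ker ∂_2 − rank ∂_3 = (10 − 10) − 0 = 0, and there is no ∂_3, so H_2 ≅ 0.

(K is a triangulation of the real projective plane RP^2.)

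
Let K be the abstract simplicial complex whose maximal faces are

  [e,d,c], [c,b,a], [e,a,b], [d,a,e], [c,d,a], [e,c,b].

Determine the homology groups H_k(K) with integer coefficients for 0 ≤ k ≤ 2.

K has 5 vertices, 9 edges, 6 triangles.
rank ∂_0 = 0, rank ∂_1 = 4 ⇒ b_0 = 5 − 0 − 4 = 1; all invariant factors of ∂_1 are 1 so no torsion. So H_0 = Z.
rank ∂_1 = 4, rank ∂_2 = 5 ⇒ b_1 = 9 − 4 − 5 = 0; all invariant factors of ∂_2 are 1 so no torsion. So H_1 = 0.
rank ∂_2 = 5, rank ∂_3 = 0 ⇒ b_2 = 6 − 5 − 0 = 1. So H_2 = Z.

H_0 = Z,  H_1 = 0,  H_2 = Z.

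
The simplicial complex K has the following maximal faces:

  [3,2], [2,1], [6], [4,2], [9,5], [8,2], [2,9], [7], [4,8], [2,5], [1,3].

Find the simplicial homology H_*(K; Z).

K has 9 vertices, 9 edges.
rank ∂_0 = 0, rank ∂_1 = 6 ⇒ b_0 = 9 − 0 − 6 = 3; all invariant factors of ∂_1 are 1 so no torsion. So H_0 ≅ Z^3.
rank ∂_1 = 6, rank ∂_2 = 0 ⇒ b_1 = 9 − 6 − 0 = 3. So H_1 ≅ Z^3.

H_0 = Z^3,  H_1 = Z^3.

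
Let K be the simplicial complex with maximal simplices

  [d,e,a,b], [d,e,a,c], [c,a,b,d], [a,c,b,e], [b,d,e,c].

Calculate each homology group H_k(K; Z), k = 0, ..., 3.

K has 5 vertices, 10 edges, 10 triangles, 5 3-simplices.
rank ∂_0 = 0, rank ∂_1 = 4 ⇒ b_0 = 5 − 0 − 4 = 1; all invariant factors of ∂_1 are 1 so no torsion. So H_0 = Z.
rank ∂_1 = 4, rank ∂_2 = 6 ⇒ b_1 = 10 − 4 − 6 = 0; all invariant factors of ∂_2 are 1 so no torsion. So H_1 = 0.
rank ∂_2 = 6, rank ∂_3 = 4 ⇒ b_2 = 10 − 6 − 4 = 0; all invariant factors of ∂_3 are 1 so no torsion. So H_2 = 0.
rank ∂_3 = 4, rank ∂_4 = 0 ⇒ b_3 = 5 − 4 − 0 = 1. So H_3 = Z.

H_0 ≅ Z,  H_1 = 0,  H_2 = 0,  H_3 ≅ Z.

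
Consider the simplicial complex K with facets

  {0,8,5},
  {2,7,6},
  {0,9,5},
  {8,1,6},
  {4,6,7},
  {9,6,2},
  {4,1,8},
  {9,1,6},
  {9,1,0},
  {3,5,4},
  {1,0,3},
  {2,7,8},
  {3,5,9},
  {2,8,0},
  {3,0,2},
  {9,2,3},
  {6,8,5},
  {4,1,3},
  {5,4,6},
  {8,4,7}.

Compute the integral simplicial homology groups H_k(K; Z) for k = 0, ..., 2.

Take the total order 0 < 1 < 2 < 3 < 4 < 5 < 6 < 7 < 8 < 9 on the vertex set. Then K (dimension 2) consists of the simplices:

  0-simplices (10): [0], [1], [2], [3], [4], [5], [6], [7], [8], [9]
  1-simplices (30): (30 of them)
  2-simplices (20): (20 of them)

Hence C_0 ≅ Z^10, C_1 ≅ Z^30, C_2 ≅ Z^20.

Boundary ∂_1: C_1 → C_0 sends each edge [p,q] (with p < q) to q − p. For instance
  ∂[0,2] = [2] − [0].
As a 10×30 matrix over Z this has rank 9, with invariant factors (1,1,1,1,1,1,1,1,1).

Boundary ∂_2: C_2 → C_1 acts by ∂[p,q,r] = [q,r] − [p,r] + [p,q]. For instance
  ∂[5,6,8] = [6,8] − [5,8] + [5,6],
  ∂[4,6,7] = [6,7] − [4,7] + [4,6].
As a 30×20 matrix over Z this has rank 20, with invariant factors (1,1,1,1,1,1,1,1,1,1,1,1,1,1,1,1,1,1,1,2).

Reading off H_k = ker ∂_k / im ∂_{k+1}:

  H_0: rank C_0 − rank ∂_1 = 10 − 9 = 1, and the invariant factors of ∂_1 are all 1, so H_0 = Z.
  H_1: rank ker ∂_1 − rank ∂_2 = (30 − 9) − 20 = 1, and ∂_2 has invariant factor 2 > 1, so H_1 = Z ⊕ Z/2.
  H_2: rank ker ∂_2 − rank ∂_3 = (20 − 20) − 0 = 0, and there is no ∂_3, so H_2 = 0.

As a check, the Euler characteristic is 10 − 30 + 20 = 0, which agrees with 1 − 1 + 0 = 0.

H_0 = Z,  H_1 = Z ⊕ Z/2,  H_2 = 0.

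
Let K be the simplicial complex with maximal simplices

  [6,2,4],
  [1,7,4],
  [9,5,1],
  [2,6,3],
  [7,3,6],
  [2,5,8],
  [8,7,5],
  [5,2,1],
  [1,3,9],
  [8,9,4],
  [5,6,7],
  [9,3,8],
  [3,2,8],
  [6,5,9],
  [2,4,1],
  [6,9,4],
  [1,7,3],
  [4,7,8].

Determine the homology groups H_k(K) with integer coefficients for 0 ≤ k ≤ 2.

Order the vertices as 1 < 2 < 3 < 4 < 5 < 6 < 7 < 8 < 9. Listing each simplex with vertices in this order, K has dimension 2 with simplices:

  0-simplices (9): [1], [2], [3], [4], [5], [6], [7], [8], [9]
  1-simplices (27): (27 of them)
  2-simplices (18): [1,2,4], [1,2,5], [1,3,7], [1,3,9], [1,4,7], [1,5,9], [2,3,6], [2,3,8], [2,4,6], [2,5,8], [3,6,7], [3,8,9], [4,6,9], [4,7,8], [4,8,9], [5,6,7], [5,6,9], [5,7,8]

Hence C_0 ≅ Z^9, C_1 ≅ Z^27, C_2 ≅ Z^18.

The boundary map ∂_1: C_1 → C_0 is given by ∂[p,q] = [q] − [p]. For instance
  ∂[2,6] = [6] − [2].
This gives a 9×27 integer matrix of rank 8; reducing to Smith normal form yields diagonal entries (1,1,1,1,1,1,1,1).

∂_2: C_2 → C_1 acts by ∂[p,q,r] = [q,r] − [p,r] + [p,q]. For instance
  ∂[2,5,8] = [5,8] − [2,8] + [2,5],
  ∂[1,5,9] = [5,9] − [1,9] + [1,5].
As a 27×18 matrix over Z this has rank 17, with invariant factors (1,1,1,1,1,1,1,1,1,1,1,1,1,1,1,1,1).

Reading off H_k = ker ∂_k / im ∂_{k+1}:

  H_0: rank C_0 − rank ∂_1 = 9 − 8 = 1, and the invariant factors of ∂_1 are all 1, so H_0 = Z.
  H_1: rank ker ∂_1 − rank ∂_2 = (27 − 8) − 17 = 2, and the invariant factors of ∂_2 are all 1, so H_1 = Z^2.
  H_2: rank ker ∂_2 − rank ∂_3 = (18 − 17) − 0 = 1, and there is no ∂_3, so H_2 = Z.

H_0 = Z,  H_1 = Z^2,  H_2 = Z.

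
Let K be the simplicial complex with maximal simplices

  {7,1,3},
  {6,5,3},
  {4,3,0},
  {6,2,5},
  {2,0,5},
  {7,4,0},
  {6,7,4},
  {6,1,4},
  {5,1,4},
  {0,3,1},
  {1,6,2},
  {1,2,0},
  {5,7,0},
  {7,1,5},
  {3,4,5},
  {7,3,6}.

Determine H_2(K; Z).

H_2 = Z.

We work with the vertex ordering 0 < 1 < 2 < 3 < 4 < 5 < 6 < 7. The simplices of K, each written with vertices in increasing order, are:

  0-simplices (8): [0], [1], [2], [3], [4], [5], [6], [7]
  1-simplices (24): (24 of them)
  2-simplices (16): [0,1,2], [0,1,3], [0,2,5], [0,3,4], [0,4,7], [0,5,7], [1,2,6], [1,3,7], [1,4,5], [1,4,6], [1,5,7], [2,5,6], [3,4,5], [3,5,6], [3,6,7], [4,6,7]

giving chain groups C_0 ≅ Z^8, C_1 ≅ Z^24, C_2 ≅ Z^16.

The boundary map ∂_1: C_1 → C_0 sends each edge [p,q] (with p < q) to q − p.
As a 8×24 matrix over Z this has rank 7, with invariant factors (1,1,1,1,1,1,1).

Boundary ∂_2: C_2 → C_1 sends each 2-simplex [p,q,r] to [q,r] − [p,r] + [p,q]. For instance
  ∂[0,1,2] = [1,2] − [0,2] + [0,1],
  ∂[3,5,6] = [5,6] − [3,6] + [3,5].
As a 24×16 matrix over Z this has rank 15, with invariant factors (1,1,1,1,1,1,1,1,1,1,1,1,1,1,1).

From H_k ≅ ker(∂_k) / im(∂_{k+1}) we obtain:

  H_2: rank ker ∂_2 − rank ∂_3 = (16 − 15) − 0 = 1, and there is no ∂_3, so H_2 ≅ Z.

(K is a triangulation of the torus T^2.)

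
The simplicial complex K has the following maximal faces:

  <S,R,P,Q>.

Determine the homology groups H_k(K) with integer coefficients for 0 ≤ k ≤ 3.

H_0 = Z,  H_1 = 0,  H_2 = 0,  H_3 = 0.

Fix the vertex order P < Q < R < S and write every simplex with vertices in increasing order. Then dim K = 3 and the simplices of K are:

  0-simplices (4): P, Q, R, S
  1-simplices (6): PQ, PR, PS, QR, QS, RS
  2-simplices (4): PQR, PQS, PRS, QRS
  3-simplices (1): PQRS

Hence C_0 ≅ Z^4, C_1 ≅ Z^6, C_2 ≅ Z^4, C_3 ≅ Z^1.

∂_1: C_1 → C_0 sends each edge [p,q] (with p < q) to q − p. For instance
  ∂QS = S − Q.
The resulting 4×6 matrix has rank 3, and its Smith normal form has invariant factors (1,1,1).

∂_2: C_2 → C_1 maps a triangle to the signed sum of its edges. For instance
  ∂PQS = QS − PS + PQ,
  ∂QRS = RS − QS + QR.
The 6×4 boundary matrix has rank 3 and Smith normal form diag(1,1,1).

∂_3: C_3 → C_2 sends each 3-simplex σ to the alternating sum Σ_i (−1)^i (σ with its i-th vertex removed). For instance
  ∂PQRS = QRS − PRS + PQS − PQR.
The 4×1 boundary matrix has rank 1 and Smith normal form diag(1).

Now H_k = ker ∂_k / im ∂_{k+1}, so:

  H_0: rank C_0 − rank ∂_1 = 4 − 3 = 1, and the invariant factors of ∂_1 are all 1, so H_0 ≅ Z.
  H_1: rank ker ∂_1 − rank ∂_2 = (6 − 3) − 3 = 0, and the invariant factors of ∂_2 are all 1, so H_1 ≅ 0.
  H_2: rank ker ∂_2 − rank ∂_3 = (4 − 3) − 1 = 0, and the invariant factors of ∂_3 are all 1, so H_2 ≅ 0.
  H_3: rank ker ∂_3 − rank ∂_4 = (1 − 1) − 0 = 0, and there is no ∂_4, so H_3 ≅ 0.

As a check, the Euler characteristic is 4 − 6 + 4 − 1 = 1, which agrees with 1 − 0 + 0 − 0 = 1.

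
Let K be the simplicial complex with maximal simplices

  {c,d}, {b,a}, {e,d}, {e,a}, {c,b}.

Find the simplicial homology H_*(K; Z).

Take the total order a < b < c < d < e on the vertex set. Then K (dimension 1) consists of the simplices:

  0-simplices (5): a, b, c, d, e
  1-simplices (5): ab, ae, bc, cd, de

giving chain groups C_0 ≅ Z^5, C_1 ≅ Z^5.

∂_1: C_1 → C_0 is given by ∂[p,q] = [q] − [p]. For instance
  ∂ab = b − a.
The 5×5 boundary matrix has rank 4 and Smith normal form diag(1,1,1,1).

From H_k ≅ ker(∂_k) / im(∂_{k+1}) we obtain:

  H_0: rank C_0 − rank ∂_1 = 5 − 4 = 1, and the invariant factors of ∂_1 are all 1, so H_0 ≅ Z.
  H_1: rank ker ∂_1 − rank ∂_2 = (5 − 4) − 0 = 1, and there is no ∂_2, so H_1 ≅ Z.

As a check, the Euler characteristic is 5 − 5 = 0, which agrees with 1 − 1 = 0.

H_0 = Z,  H_1 = Z.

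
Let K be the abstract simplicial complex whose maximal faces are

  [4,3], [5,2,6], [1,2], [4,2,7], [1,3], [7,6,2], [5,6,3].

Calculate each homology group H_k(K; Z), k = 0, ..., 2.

We work with the vertex ordering 1 < 2 < 3 < 4 < 5 < 6 < 7. The simplices of K, each written with vertices in increasing order, are:

  0-simplices (7): [1], [2], [3], [4], [5], [6], [7]
  1-simplices (12): [1,2], [1,3], [2,4], [2,5], [2,6], [2,7], [3,4], [3,5], [3,6], [4,7], [5,6], [6,7]
  2-simplices (4): [2,4,7], [2,5,6], [2,6,7], [3,5,6]

Hence C_0 ≅ Z^7, C_1 ≅ Z^12, C_2 ≅ Z^4.

Boundary ∂_1: C_1 → C_0 sends each edge [p,q] (with p < q) to q − p. For instance
  ∂[3,4] = [4] − [3].
The resulting 7×12 matrix has rank 6, and its Smith normal form has invariant factors (1,1,1,1,1,1).

∂_2: C_2 → C_1 acts by ∂[p,q,r] = [q,r] − [p,r] + [p,q]. For instance
  ∂[3,5,6] = [5,6] − [3,6] + [3,5],
  ∂[2,6,7] = [6,7] − [2,7] + [2,6].
This gives a 12×4 integer matrix of rank 4; reducing to Smith normal form yields diagonal entries (1,1,1,1).

Now H_k = ker ∂_k / im ∂_{k+1}, so:

  H_0: rank C_0 − rank ∂_1 = 7 − 6 = 1, and the invariant factors of ∂_1 are all 1, so H_0 = Z.
  H_1: rank ker ∂_1 − rank ∂_2 = (12 − 6) − 4 = 2, and the invariant factors of ∂_2 are all 1, so H_1 = Z^2.
  H_2: rank ker ∂_2 − rank ∂_3 = (4 − 4) − 0 = 0, and there is no ∂_3, so H_2 = 0.

As a check, the Euler characteristic is 7 − 12 + 4 = -1, which agrees with 1 − 2 + 0 = -1.

H_0 = Z,  H_1 = Z^2,  H_2 = 0.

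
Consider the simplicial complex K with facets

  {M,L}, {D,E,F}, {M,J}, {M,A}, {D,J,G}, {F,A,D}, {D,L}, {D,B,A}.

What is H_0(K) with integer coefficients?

H_0 = Z.

K has 9 vertices, 14 edges, 4 triangles.
rank ∂_0 = 0, rank ∂_1 = 8 ⇒ b_0 = 9 − 0 − 8 = 1; all invariant factors of ∂_1 are 1 so no torsion. So H_0 ≅ Z.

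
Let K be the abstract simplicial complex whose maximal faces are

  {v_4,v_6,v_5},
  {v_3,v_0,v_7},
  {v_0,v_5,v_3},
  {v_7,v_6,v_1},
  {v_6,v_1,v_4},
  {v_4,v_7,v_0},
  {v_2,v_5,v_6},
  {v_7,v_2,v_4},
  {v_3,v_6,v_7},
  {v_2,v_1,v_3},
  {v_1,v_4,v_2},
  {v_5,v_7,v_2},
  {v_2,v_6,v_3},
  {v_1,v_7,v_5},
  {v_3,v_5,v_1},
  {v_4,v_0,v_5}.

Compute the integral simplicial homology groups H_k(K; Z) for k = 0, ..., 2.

Take the total order v_0 < v_1 < v_2 < v_3 < v_4 < v_5 < v_6 < v_7 on the vertex set. Then K (dimension 2) consists of the simplices:

  0-simplices (8): [v_0], [v_1], [v_2], [v_3], [v_4], [v_5], [v_6], [v_7]
  1-simplices (24): (24 of them)
  2-simplices (16): (16 of them)

Hence C_0 ≅ Z^8, C_1 ≅ Z^24, C_2 ≅ Z^16.

Boundary ∂_1: C_1 → C_0 maps an edge to its endpoints' difference, ∂[p,q] = q − p. For instance
  ∂[v_3,v_5] = [v_5] − [v_3].
The 8×24 boundary matrix has rank 7 and Smith normal form diag(1,1,1,1,1,1,1).

Boundary ∂_2: C_2 → C_1 acts by ∂[p,q,r] = [q,r] − [p,r] + [p,q]. For instance
  ∂[v_0,v_3,v_5] = [v_3,v_5] − [v_0,v_5] + [v_0,v_3],
  ∂[v_1,v_4,v_6] = [v_4,v_6] − [v_1,v_6] + [v_1,v_4].
As a 24×16 matrix over Z this has rank 15, with invariant factors (1,1,1,1,1,1,1,1,1,1,1,1,1,1,1).

Computing H_k = (kernel of ∂_k) / (image of ∂_{k+1}):

  H_0: rank C_0 − rank ∂_1 = 8 − 7 = 1, and the invariant factors of ∂_1 are all 1, so H_0 ≅ Z.
  H_1: rank ker ∂_1 − rank ∂_2 = (24 − 7) − 15 = 2, and the invariant factors of ∂_2 are all 1, so H_1 ≅ Z^2.
  H_2: rank ker ∂_2 − rank ∂_3 = (16 − 15) − 0 = 1, and there is no ∂_3, so H_2 ≅ Z.

H_0 ≅ Z,  H_1 ≅ Z^2,  H_2 ≅ Z.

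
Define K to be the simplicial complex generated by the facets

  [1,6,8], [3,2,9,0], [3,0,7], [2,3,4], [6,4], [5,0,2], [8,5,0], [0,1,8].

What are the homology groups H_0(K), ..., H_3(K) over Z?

H_0 = Z,  H_1 = Z,  H_2 = 0,  H_3 = 0.

K has 10 vertices, 19 edges, 10 triangles, 1 3-simplex.
rank ∂_0 = 0, rank ∂_1 = 9 ⇒ b_0 = 10 − 0 − 9 = 1; all invariant factors of ∂_1 are 1 so no torsion. So H_0 ≅ Z.
rank ∂_1 = 9, rank ∂_2 = 9 ⇒ b_1 = 19 − 9 − 9 = 1; all invariant factors of ∂_2 are 1 so no torsion. So H_1 ≅ Z.
rank ∂_2 = 9, rank ∂_3 = 1 ⇒ b_2 = 10 − 9 − 1 = 0; all invariant factors of ∂_3 are 1 so no torsion. So H_2 ≅ 0.
rank ∂_3 = 1, rank ∂_4 = 0 ⇒ b_3 = 1 − 1 − 0 = 0. So H_3 ≅ 0.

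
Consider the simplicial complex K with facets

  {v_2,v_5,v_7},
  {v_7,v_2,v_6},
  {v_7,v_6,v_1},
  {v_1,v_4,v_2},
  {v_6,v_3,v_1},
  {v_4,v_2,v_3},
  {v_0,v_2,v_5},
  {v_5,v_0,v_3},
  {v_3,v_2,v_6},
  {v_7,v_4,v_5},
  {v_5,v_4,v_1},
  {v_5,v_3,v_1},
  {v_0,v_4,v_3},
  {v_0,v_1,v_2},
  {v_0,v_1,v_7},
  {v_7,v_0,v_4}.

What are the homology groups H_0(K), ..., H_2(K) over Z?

We work with the vertex ordering v_0 < v_1 < v_2 < v_3 < v_4 < v_5 < v_6 < v_7. The simplices of K, each written with vertices in increasing order, are:

  0-simplices (8): [v_0], [v_1], [v_2], [v_3], [v_4], [v_5], [v_6], [v_7]
  1-simplices (24): (24 of them)
  2-simplices (16): (16 of them)

giving chain groups C_0 ≅ Z^8, C_1 ≅ Z^24, C_2 ≅ Z^16.

Boundary ∂_1: C_1 → C_0 maps an edge to its endpoints' difference, ∂[p,q] = q − p. For instance
  ∂[v_2,v_7] = [v_7] − [v_2].
The resulting 8×24 matrix has rank 7, and its Smith normal form has invariant factors (1,1,1,1,1,1,1).

The boundary map ∂_2: C_2 → C_1 maps a triangle to the signed sum of its edges. For instance
  ∂[v_0,v_3,v_5] = [v_3,v_5] − [v_0,v_5] + [v_0,v_3],
  ∂[v_2,v_3,v_6] = [v_3,v_6] − [v_2,v_6] + [v_2,v_3].
As a 24×16 matrix over Z this has rank 15, with invariant factors (1,1,1,1,1,1,1,1,1,1,1,1,1,1,1).

From H_k ≅ ker(∂_k) / im(∂_{k+1}) we obtain:

  H_0: rank C_0 − rank ∂_1 = 8 − 7 = 1, and the invariant factors of ∂_1 are all 1, so H_0 ≅ Z.
  H_1: rank ker ∂_1 − rank ∂_2 = (24 − 7) − 15 = 2, and the invariant factors of ∂_2 are all 1, so H_1 ≅ Z^2.
  H_2: rank ker ∂_2 − rank ∂_3 = (16 − 15) − 0 = 1, and there is no ∂_3, so H_2 ≅ Z.

As a check, the Euler characteristic is 8 − 24 + 16 = 0, which agrees with 1 − 2 + 1 = 0.

H_0 = Z,  H_1 = Z^2,  H_2 = Z.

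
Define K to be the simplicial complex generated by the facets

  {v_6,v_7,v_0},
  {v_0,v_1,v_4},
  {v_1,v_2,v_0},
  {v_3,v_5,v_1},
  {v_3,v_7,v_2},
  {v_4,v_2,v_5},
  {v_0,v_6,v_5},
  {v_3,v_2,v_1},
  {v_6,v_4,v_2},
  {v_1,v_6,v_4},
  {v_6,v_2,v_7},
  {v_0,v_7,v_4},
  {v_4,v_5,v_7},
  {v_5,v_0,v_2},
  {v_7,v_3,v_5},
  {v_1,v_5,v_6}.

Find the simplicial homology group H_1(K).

H_1 ≅ Z^2.

We work with the vertex ordering v_0 < v_1 < v_2 < v_3 < v_4 < v_5 < v_6 < v_7. The simplices of K, each written with vertices in increasing order, are:

  0-simplices (8): [v_0], [v_1], [v_2], [v_3], [v_4], [v_5], [v_6], [v_7]
  1-simplices (24): (24 of them)
  2-simplices (16): (16 of them)

so the chain groups are C_0 ≅ Z^8, C_1 ≅ Z^24, C_2 ≅ Z^16.

∂_1: C_1 → C_0 is given by ∂[p,q] = [q] − [p]. For instance
  ∂[v_2,v_5] = [v_5] − [v_2].
The 8×24 boundary matrix has rank 7 and Smith normal form diag(1,1,1,1,1,1,1).

The boundary map ∂_2: C_2 → C_1 acts by ∂[p,q,r] = [q,r] − [p,r] + [p,q]. For instance
  ∂[v_0,v_2,v_5] = [v_2,v_5] − [v_0,v_5] + [v_0,v_2],
  ∂[v_0,v_1,v_2] = [v_1,v_2] − [v_0,v_2] + [v_0,v_1].
The 24×16 boundary matrix has rank 15 and Smith normal form diag(1,1,1,1,1,1,1,1,1,1,1,1,1,1,1).

From H_k ≅ ker(∂_k) / im(∂_{k+1}) we obtain:

  H_1: rank ker ∂_1 − rank ∂_2 = (24 − 7) − 15 = 2, and the invariant factors of ∂_2 are all 1, so H_1 = Z^2.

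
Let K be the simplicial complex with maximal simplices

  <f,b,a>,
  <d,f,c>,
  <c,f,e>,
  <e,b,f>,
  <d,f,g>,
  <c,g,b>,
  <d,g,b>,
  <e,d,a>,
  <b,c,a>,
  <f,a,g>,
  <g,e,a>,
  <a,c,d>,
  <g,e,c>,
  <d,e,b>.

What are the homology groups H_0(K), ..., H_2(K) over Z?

H_0 = Z,  H_1 = Z^2,  H_2 = Z.

We work with the vertex ordering a < b < c < d < e < f < g. The simplices of K, each written with vertices in increasing order, are:

  0-simplices (7): a, b, c, d, e, f, g
  1-simplices (21): ab, ac, ad, ae, af, ag, bc, bd, be, bf, bg, cd, ce, cf, cg, de, df, dg, ef, eg, fg
  2-simplices (14): abc, abf, acd, ade, aeg, afg, bcg, bde, bdg, bef, cdf, cef, ceg, dfg

Hence C_0 ≅ Z^7, C_1 ≅ Z^21, C_2 ≅ Z^14.

Boundary ∂_1: C_1 → C_0 sends each edge [p,q] (with p < q) to q − p.
The resulting 7×21 matrix has rank 6, and its Smith normal form has invariant factors (1,1,1,1,1,1).

The boundary map ∂_2: C_2 → C_1 sends each 2-simplex [p,q,r] to [q,r] − [p,r] + [p,q]. For instance
  ∂cdf = df − cf + cd,
  ∂dfg = fg − dg + df.
This gives a 21×14 integer matrix of rank 13; reducing to Smith normal form yields diagonal entries (1,1,1,1,1,1,1,1,1,1,1,1,1).

Reading off H_k = ker ∂_k / im ∂_{k+1}:

  H_0: rank C_0 − rank ∂_1 = 7 − 6 = 1, and the invariant factors of ∂_1 are all 1, so H_0 ≅ Z.
  H_1: rank ker ∂_1 − rank ∂_2 = (21 − 6) − 13 = 2, and the invariant factors of ∂_2 are all 1, so H_1 ≅ Z^2.
  H_2: rank ker ∂_2 − rank ∂_3 = (14 − 13) − 0 = 1, and there is no ∂_3, so H_2 ≅ Z.

(K is a triangulation of the torus T^2.)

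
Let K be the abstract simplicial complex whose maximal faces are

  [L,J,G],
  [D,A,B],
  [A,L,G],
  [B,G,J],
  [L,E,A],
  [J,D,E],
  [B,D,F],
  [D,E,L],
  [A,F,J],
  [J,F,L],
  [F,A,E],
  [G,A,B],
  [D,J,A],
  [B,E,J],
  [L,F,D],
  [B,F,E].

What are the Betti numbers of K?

Order the vertices as A < B < D < E < F < G < J < L. Listing each simplex with vertices in this order, K has dimension 2 with simplices:

  0-simplices (8): A, B, D, E, F, G, J, L
  1-simplices (24): AB, AD, AE, AF, AG, AJ, AL, BD, BE, BF, BG, BJ, DE, DF, DJ, DL, EF, EJ, EL, FJ, FL, GJ, GL, JL
  2-simplices (16): ABD, ABG, ADJ, AEF, AEL, AFJ, AGL, BDF, BEF, BEJ, BGJ, DEJ, DEL, DFL, FJL, GJL

Hence C_0 ≅ Z^8, C_1 ≅ Z^24, C_2 ≅ Z^16.

Boundary ∂_1: C_1 → C_0 maps an edge to its endpoints' difference, ∂[p,q] = q − p.
The 8×24 boundary matrix has rank 7 and Smith normal form diag(1,1,1,1,1,1,1).

Boundary ∂_2: C_2 → C_1 acts by ∂[p,q,r] = [q,r] − [p,r] + [p,q]. For instance
  ∂AEF = EF − AF + AE,
  ∂BEJ = EJ − BJ + BE.
This gives a 24×16 integer matrix of rank 15; reducing to Smith normal form yields diagonal entries (1,1,1,1,1,1,1,1,1,1,1,1,1,1,1).

From H_k ≅ ker(∂_k) / im(∂_{k+1}) we obtain:

  H_0: rank C_0 − rank ∂_1 = 8 − 7 = 1, and the invariant factors of ∂_1 are all 1, so H_0 ≅ Z.
  H_1: rank ker ∂_1 − rank ∂_2 = (24 − 7) − 15 = 2, and the invariant factors of ∂_2 are all 1, so H_1 ≅ Z^2.
  H_2: rank ker ∂_2 − rank ∂_3 = (16 − 15) − 0 = 1, and there is no ∂_3, so H_2 ≅ Z.

As a check, the Euler characteristic is 8 − 24 + 16 = 0, which agrees with 1 − 2 + 1 = 0.
(K is a triangulation of the torus T^2.)

Hence the Betti numbers are b_0 = 1, b_1 = 2, b_2 = 1.

b_0 = 1, b_1 = 2, b_2 = 1.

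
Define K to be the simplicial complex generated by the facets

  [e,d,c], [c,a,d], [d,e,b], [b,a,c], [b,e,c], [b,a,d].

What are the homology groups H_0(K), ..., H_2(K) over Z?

We work with the vertex ordering a < b < c < d < e. The simplices of K, each written with vertices in increasing order, are:

  0-simplices (5): a, b, c, d, e
  1-simplices (9): ab, ac, ad, bc, bd, be, cd, ce, de
  2-simplices (6): abc, abd, acd, bce, bde, cde

so the chain groups are C_0 ≅ Z^5, C_1 ≅ Z^9, C_2 ≅ Z^6.

∂_1: C_1 → C_0 sends each edge [p,q] (with p < q) to q − p.
As a 5×9 matrix over Z this has rank 4, with invariant factors (1,1,1,1).

Boundary ∂_2: C_2 → C_1 sends each 2-simplex [p,q,r] to [q,r] − [p,r] + [p,q]. For instance
  ∂bde = de − be + bd,
  ∂abd = bd − ad + ab.
As a 9×6 matrix over Z this has rank 5, with invariant factors (1,1,1,1,1).

Reading off H_k = ker ∂_k / im ∂_{k+1}:

  H_0: rank C_0 − rank ∂_1 = 5 − 4 = 1, and the invariant factors of ∂_1 are all 1, so H_0 = Z.
  H_1: rank ker ∂_1 − rank ∂_2 = (9 − 4) − 5 = 0, and the invariant factors of ∂_2 are all 1, so H_1 = 0.
  H_2: rank ker ∂_2 − rank ∂_3 = (6 − 5) − 0 = 1, and there is no ∂_3, so H_2 = Z.

As a check, the Euler characteristic is 5 − 9 + 6 = 2, which agrees with 1 − 0 + 1 = 2.

H_0 ≅ Z,  H_1 = 0,  H_2 ≅ Z.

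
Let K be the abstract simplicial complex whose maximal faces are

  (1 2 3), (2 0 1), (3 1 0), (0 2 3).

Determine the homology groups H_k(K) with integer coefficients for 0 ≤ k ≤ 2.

Take the total order 0 < 1 < 2 < 3 on the vertex set. Then K (dimension 2) consists of the simplices:

  0-simplices (4): [0], [1], [2], [3]
  1-simplices (6): [0,1], [0,2], [0,3], [1,2], [1,3], [2,3]
  2-simplices (4): [0,1,2], [0,1,3], [0,2,3], [1,2,3]

giving chain groups C_0 ≅ Z^4, C_1 ≅ Z^6, C_2 ≅ Z^4.

∂_1: C_1 → C_0 maps an edge to its endpoints' difference, ∂[p,q] = q − p. For instance
  ∂[1,3] = [3] − [1].
As a 4×6 matrix over Z this has rank 3, with invariant factors (1,1,1).

The boundary map ∂_2: C_2 → C_1 sends each 2-simplex [p,q,r] to [q,r] − [p,r] + [p,q]. For instance
  ∂[0,1,2] = [1,2] − [0,2] + [0,1],
  ∂[0,1,3] = [1,3] − [0,3] + [0,1].
This gives a 6×4 integer matrix of rank 3; reducing to Smith normal form yields diagonal entries (1,1,1).

From H_k ≅ ker(∂_k) / im(∂_{k+1}) we obtain:

  H_0: rank C_0 − rank ∂_1 = 4 − 3 = 1, and the invariant factors of ∂_1 are all 1, so H_0 ≅ Z.
  H_1: rank ker ∂_1 − rank ∂_2 = (6 − 3) − 3 = 0, and the invariant factors of ∂_2 are all 1, so H_1 ≅ 0.
  H_2: rank ker ∂_2 − rank ∂_3 = (4 − 3) − 0 = 1, and there is no ∂_3, so H_2 ≅ Z.

H_0 ≅ Z,  H_1 = 0,  H_2 ≅ Z.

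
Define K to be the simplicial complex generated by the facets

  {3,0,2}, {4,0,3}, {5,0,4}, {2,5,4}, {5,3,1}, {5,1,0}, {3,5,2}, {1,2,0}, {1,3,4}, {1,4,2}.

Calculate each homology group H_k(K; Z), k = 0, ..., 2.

H_0 ≅ Z,  H_1 ≅ Z/2,  H_2 = 0.

Take the total order 0 < 1 < 2 < 3 < 4 < 5 on the vertex set. Then K (dimension 2) consists of the simplices:

  0-simplices (6): [0], [1], [2], [3], [4], [5]
  1-simplices (15): [0,1], [0,2], [0,3], [0,4], [0,5], [1,2], [1,3], [1,4], [1,5], [2,3], [2,4], [2,5], [3,4], [3,5], [4,5]
  2-simplices (10): [0,1,2], [0,1,5], [0,2,3], [0,3,4], [0,4,5], [1,2,4], [1,3,4], [1,3,5], [2,3,5], [2,4,5]

giving chain groups C_0 ≅ Z^6, C_1 ≅ Z^15, C_2 ≅ Z^10.

∂_1: C_1 → C_0 is given by ∂[p,q] = [q] − [p]. For instance
  ∂[0,2] = [2] − [0].
This gives a 6×15 integer matrix of rank 5; reducing to Smith normal form yields diagonal entries (1,1,1,1,1).

∂_2: C_2 → C_1 maps a triangle to the signed sum of its edges. For instance
  ∂[0,4,5] = [4,5] − [0,5] + [0,4],
  ∂[1,3,5] = [3,5] − [1,5] + [1,3].
The resulting 15×10 matrix has rank 10, and its Smith normal form has invariant factors (1,1,1,1,1,1,1,1,1,2).

Reading off H_k = ker ∂_k / im ∂_{k+1}:

  H_0: rank C_0 − rank ∂_1 = 6 − 5 = 1, and the invariant factors of ∂_1 are all 1, so H_0 = Z.
  H_1: rank ker ∂_1 − rank ∂_2 = (15 − 5) − 10 = 0, and ∂_2 has invariant factor 2 > 1, so H_1 = Z/2.
  H_2: rank ker ∂_2 − rank ∂_3 = (10 − 10) − 0 = 0, and there is no ∂_3, so H_2 = 0.

As a check, the Euler characteristic is 6 − 15 + 10 = 1, which agrees with 1 − 0 + 0 = 1.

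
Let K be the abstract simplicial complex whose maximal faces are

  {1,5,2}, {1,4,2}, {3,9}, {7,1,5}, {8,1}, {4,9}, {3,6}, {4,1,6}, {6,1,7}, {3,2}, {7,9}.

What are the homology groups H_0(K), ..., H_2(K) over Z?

H_0 ≅ Z,  H_1 ≅ Z^3,  H_2 = 0.

Order the vertices as 1 < 2 < 3 < 4 < 5 < 6 < 7 < 8 < 9. Listing each simplex with vertices in this order, K has dimension 2 with simplices:

  0-simplices (9): [1], [2], [3], [4], [5], [6], [7], [8], [9]
  1-simplices (16): [1,2], [1,4], [1,5], [1,6], [1,7], [1,8], [2,3], [2,4], [2,5], [3,6], [3,9], [4,6], [4,9], [5,7], [6,7], [7,9]
  2-simplices (5): [1,2,4], [1,2,5], [1,4,6], [1,5,7], [1,6,7]

Hence C_0 ≅ Z^9, C_1 ≅ Z^16, C_2 ≅ Z^5.

The boundary map ∂_1: C_1 → C_0 maps an edge to its endpoints' difference, ∂[p,q] = q − p. For instance
  ∂[2,5] = [5] − [2].
The 9×16 boundary matrix has rank 8 and Smith normal form diag(1,1,1,1,1,1,1,1).

The boundary map ∂_2: C_2 → C_1 acts by ∂[p,q,r] = [q,r] − [p,r] + [p,q]. For instance
  ∂[1,2,5] = [2,5] − [1,5] + [1,2],
  ∂[1,5,7] = [5,7] − [1,7] + [1,5].
The resulting 16×5 matrix has rank 5, and its Smith normal form has invariant factors (1,1,1,1,1).

Now H_k = ker ∂_k / im ∂_{k+1}, so:

  H_0: rank C_0 − rank ∂_1 = 9 − 8 = 1, and the invariant factors of ∂_1 are all 1, so H_0 ≅ Z.
  H_1: rank ker ∂_1 − rank ∂_2 = (16 − 8) − 5 = 3, and the invariant factors of ∂_2 are all 1, so H_1 ≅ Z^3.
  H_2: rank ker ∂_2 − rank ∂_3 = (5 − 5) − 0 = 0, and there is no ∂_3, so H_2 ≅ 0.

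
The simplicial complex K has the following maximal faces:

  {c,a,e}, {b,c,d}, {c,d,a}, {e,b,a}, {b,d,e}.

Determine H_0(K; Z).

H_0 = Z.

Take the total order a < b < c < d < e on the vertex set. Then K (dimension 2) consists of the simplices:

  0-simplices (5): a, b, c, d, e
  1-simplices (10): ab, ac, ad, ae, bc, bd, be, cd, ce, de
  2-simplices (5): abe, acd, ace, bcd, bde

so the chain groups are C_0 ≅ Z^5, C_1 ≅ Z^10, C_2 ≅ Z^5.

∂_1: C_1 → C_0 is given by ∂[p,q] = [q] − [p].
The resulting 5×10 matrix has rank 4, and its Smith normal form has invariant factors (1,1,1,1).

The boundary map ∂_2: C_2 → C_1 acts by ∂[p,q,r] = [q,r] − [p,r] + [p,q]. For instance
  ∂ace = ce − ae + ac,
  ∂bcd = cd − bd + bc.
The resulting 10×5 matrix has rank 5, and its Smith normal form has invariant factors (1,1,1,1,1).

From H_k ≅ ker(∂_k) / im(∂_{k+1}) we obtain:

  H_0: rank C_0 − rank ∂_1 = 5 − 4 = 1, and the invariant factors of ∂_1 are all 1, so H_0 ≅ Z.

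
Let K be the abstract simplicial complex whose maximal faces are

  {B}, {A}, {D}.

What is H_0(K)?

Order the vertices as A < B < D. Listing each simplex with vertices in this order, K has dimension 0 with simplices:

  0-simplices (3): A, B, D

giving chain groups C_0 ≅ Z^3.

Reading off H_k = ker ∂_k / im ∂_{k+1}:

  H_0: rank C_0 − rank ∂_1 = 3 − 0 = 3, and there is no ∂_1, so H_0 = Z^3.

(K is a triangulation of a set of 3 points.)

H_0 ≅ Z^3.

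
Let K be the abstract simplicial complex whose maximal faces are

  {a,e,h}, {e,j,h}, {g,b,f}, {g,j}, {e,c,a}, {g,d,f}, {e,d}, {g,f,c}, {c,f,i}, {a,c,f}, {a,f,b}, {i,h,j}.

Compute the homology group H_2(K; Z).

Take the total order a < b < c < d < e < f < g < h < i < j on the vertex set. Then K (dimension 2) consists of the simplices:

  0-simplices (10): a, b, c, d, e, f, g, h, i, j
  1-simplices (22): ab, ac, ae, af, ah, bf, bg, ce, cf, cg, ci, de, df, dg, eh, ej, fg, fi, gj, hi, hj, ij
  2-simplices (10): abf, ace, acf, aeh, bfg, cfg, cfi, dfg, ehj, hij

giving chain groups C_0 ≅ Z^10, C_1 ≅ Z^22, C_2 ≅ Z^10.

∂_1: C_1 → C_0 sends each edge [p,q] (with p < q) to q − p. For instance
  ∂df = f − d.
The 10×22 boundary matrix has rank 9 and Smith normal form diag(1,1,1,1,1,1,1,1,1).

The boundary map ∂_2: C_2 → C_1 maps a triangle to the signed sum of its edges. For instance
  ∂cfi = fi − ci + cf,
  ∂dfg = fg − dg + df.
As a 22×10 matrix over Z this has rank 10, with invariant factors (1,1,1,1,1,1,1,1,1,1).

From H_k ≅ ker(∂_k) / im(∂_{k+1}) we obtain:

  H_2: rank ker ∂_2 − rank ∂_3 = (10 − 10) − 0 = 0, and there is no ∂_3, so H_2 ≅ 0.

H_2 ≅ 0.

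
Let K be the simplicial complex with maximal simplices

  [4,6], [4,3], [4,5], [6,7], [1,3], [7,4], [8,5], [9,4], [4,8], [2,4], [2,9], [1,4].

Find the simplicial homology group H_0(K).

H_0 = Z.

We work with the vertex ordering 1 < 2 < 3 < 4 < 5 < 6 < 7 < 8 < 9. The simplices of K, each written with vertices in increasing order, are:

  0-simplices (9): [1], [2], [3], [4], [5], [6], [7], [8], [9]
  1-simplices (12): [1,3], [1,4], [2,4], [2,9], [3,4], [4,5], [4,6], [4,7], [4,8], [4,9], [5,8], [6,7]

so the chain groups are C_0 ≅ Z^9, C_1 ≅ Z^12.

Boundary ∂_1: C_1 → C_0 is given by ∂[p,q] = [q] − [p]. For instance
  ∂[4,9] = [9] − [4].
This gives a 9×12 integer matrix of rank 8; reducing to Smith normal form yields diagonal entries (1,1,1,1,1,1,1,1).

Computing H_k = (kernel of ∂_k) / (image of ∂_{k+1}):

  H_0: rank C_0 − rank ∂_1 = 9 − 8 = 1, and the invariant factors of ∂_1 are all 1, so H_0 = Z.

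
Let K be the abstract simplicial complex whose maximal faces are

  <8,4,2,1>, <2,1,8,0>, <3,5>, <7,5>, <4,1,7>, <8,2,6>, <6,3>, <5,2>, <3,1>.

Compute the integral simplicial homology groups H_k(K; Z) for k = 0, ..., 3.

K has 9 vertices, 18 edges, 9 triangles, 2 3-simplices.
rank ∂_0 = 0, rank ∂_1 = 8 ⇒ b_0 = 9 − 0 − 8 = 1; all invariant factors of ∂_1 are 1 so no torsion. So H_0 = Z.
rank ∂_1 = 8, rank ∂_2 = 7 ⇒ b_1 = 18 − 8 − 7 = 3; all invariant factors of ∂_2 are 1 so no torsion. So H_1 = Z^3.
rank ∂_2 = 7, rank ∂_3 = 2 ⇒ b_2 = 9 − 7 − 2 = 0; all invariant factors of ∂_3 are 1 so no torsion. So H_2 = 0.
rank ∂_3 = 2, rank ∂_4 = 0 ⇒ b_3 = 2 − 2 − 0 = 0. So H_3 = 0.

H_0 = Z,  H_1 = Z^3,  H_2 = 0,  H_3 = 0.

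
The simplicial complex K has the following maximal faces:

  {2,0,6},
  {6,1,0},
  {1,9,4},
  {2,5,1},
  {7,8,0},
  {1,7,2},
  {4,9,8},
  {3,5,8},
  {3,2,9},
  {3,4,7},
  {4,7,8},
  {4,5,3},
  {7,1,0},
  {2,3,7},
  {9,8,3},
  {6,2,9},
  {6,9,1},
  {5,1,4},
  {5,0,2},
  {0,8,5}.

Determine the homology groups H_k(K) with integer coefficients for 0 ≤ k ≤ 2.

H_0 = Z,  H_1 = Z ⊕ Z_2,  H_2 = 0.

Fix the vertex order 0 < 1 < 2 < 3 < 4 < 5 < 6 < 7 < 8 < 9 and write every simplex with vertices in increasing order. Then dim K = 2 and the simplices of K are:

  0-simplices (10): [0], [1], [2], [3], [4], [5], [6], [7], [8], [9]
  1-simplices (30): (30 of them)
  2-simplices (20): (20 of them)

Hence C_0 ≅ Z^10, C_1 ≅ Z^30, C_2 ≅ Z^20.

Boundary ∂_1: C_1 → C_0 maps an edge to its endpoints' difference, ∂[p,q] = q − p.
The resulting 10×30 matrix has rank 9, and its Smith normal form has invariant factors (1,1,1,1,1,1,1,1,1).

∂_2: C_2 → C_1 sends each 2-simplex [p,q,r] to [q,r] − [p,r] + [p,q]. For instance
  ∂[0,2,6] = [2,6] − [0,6] + [0,2],
  ∂[0,5,8] = [5,8] − [0,8] + [0,5].
The 30×20 boundary matrix has rank 20 and Smith normal form diag(1,1,1,1,1,1,1,1,1,1,1,1,1,1,1,1,1,1,1,2).

Computing H_k = (kernel of ∂_k) / (image of ∂_{k+1}):

  H_0: rank C_0 − rank ∂_1 = 10 − 9 = 1, and the invariant factors of ∂_1 are all 1, so H_0 = Z.
  H_1: rank ker ∂_1 − rank ∂_2 = (30 − 9) − 20 = 1, and ∂_2 has invariant factor 2 > 1, so H_1 = Z ⊕ Z_2.
  H_2: rank ker ∂_2 − rank ∂_3 = (20 − 20) − 0 = 0, and there is no ∂_3, so H_2 = 0.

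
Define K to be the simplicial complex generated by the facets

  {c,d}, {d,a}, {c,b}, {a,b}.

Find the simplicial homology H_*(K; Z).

H_0 ≅ Z,  H_1 ≅ Z.

Fix the vertex order a < b < c < d and write every simplex with vertices in increasing order. Then dim K = 1 and the simplices of K are:

  0-simplices (4): a, b, c, d
  1-simplices (4): ab, ad, bc, cd

so the chain groups are C_0 ≅ Z^4, C_1 ≅ Z^4.

The boundary map ∂_1: C_1 → C_0 is given by ∂[p,q] = [q] − [p]. For instance
  ∂cd = d − c.
This gives a 4×4 integer matrix of rank 3; reducing to Smith normal form yields diagonal entries (1,1,1).

Computing H_k = (kernel of ∂_k) / (image of ∂_{k+1}):

  H_0: rank C_0 − rank ∂_1 = 4 − 3 = 1, and the invariant factors of ∂_1 are all 1, so H_0 ≅ Z.
  H_1: rank ker ∂_1 − rank ∂_2 = (4 − 3) − 0 = 1, and there is no ∂_2, so H_1 ≅ Z.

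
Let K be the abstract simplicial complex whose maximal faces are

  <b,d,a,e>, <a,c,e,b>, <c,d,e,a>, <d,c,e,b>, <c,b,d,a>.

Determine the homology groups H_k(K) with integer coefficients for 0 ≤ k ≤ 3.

Fix the vertex order a < b < c < d < e and write every simplex with vertices in increasing order. Then dim K = 3 and the simplices of K are:

  0-simplices (5): a, b, c, d, e
  1-simplices (10): ab, ac, ad, ae, bc, bd, be, cd, ce, de
  2-simplices (10): abc, abd, abe, acd, ace, ade, bcd, bce, bde, cde
  3-simplices (5): abcd, abce, abde, acde, bcde

so the chain groups are C_0 ≅ Z^5, C_1 ≅ Z^10, C_2 ≅ Z^10, C_3 ≅ Z^5.

∂_1: C_1 → C_0 maps an edge to its endpoints' difference, ∂[p,q] = q − p. For instance
  ∂bc = c − b.
The resulting 5×10 matrix has rank 4, and its Smith normal form has invariant factors (1,1,1,1).

∂_2: C_2 → C_1 acts by ∂[p,q,r] = [q,r] − [p,r] + [p,q]. For instance
  ∂ace = ce − ae + ac,
  ∂bde = de − be + bd.
As a 10×10 matrix over Z this has rank 6, with invariant factors (1,1,1,1,1,1).

∂_3: C_3 → C_2 sends each 3-simplex σ to the alternating sum Σ_i (−1)^i (σ with its i-th vertex removed). For instance
  ∂abce = bce − ace + abe − abc,
  ∂acde = cde − ade + ace − acd.
The 10×5 boundary matrix has rank 4 and Smith normal form diag(1,1,1,1).

Computing H_k = (kernel of ∂_k) / (image of ∂_{k+1}):

  H_0: rank C_0 − rank ∂_1 = 5 − 4 = 1, and the invariant factors of ∂_1 are all 1, so H_0 ≅ Z.
  H_1: rank ker ∂_1 − rank ∂_2 = (10 − 4) − 6 = 0, and the invariant factors of ∂_2 are all 1, so H_1 ≅ 0.
  H_2: rank ker ∂_2 − rank ∂_3 = (10 − 6) − 4 = 0, and the invariant factors of ∂_3 are all 1, so H_2 ≅ 0.
  H_3: rank ker ∂_3 − rank ∂_4 = (5 − 4) − 0 = 1, and there is no ∂_4, so H_3 ≅ Z.

H_0 ≅ Z,  H_1 = 0,  H_2 = 0,  H_3 ≅ Z.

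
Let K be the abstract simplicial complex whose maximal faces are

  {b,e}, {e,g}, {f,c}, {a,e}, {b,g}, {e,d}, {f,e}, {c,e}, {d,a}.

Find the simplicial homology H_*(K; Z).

Order the vertices as a < b < c < d < e < f < g. Listing each simplex with vertices in this order, K has dimension 1 with simplices:

  0-simplices (7): a, b, c, d, e, f, g
  1-simplices (9): ad, ae, be, bg, ce, cf, de, ef, eg

Hence C_0 ≅ Z^7, C_1 ≅ Z^9.

The boundary map ∂_1: C_1 → C_0 maps an edge to its endpoints' difference, ∂[p,q] = q − p. For instance
  ∂de = e − d.
The resulting 7×9 matrix has rank 6, and its Smith normal form has invariant factors (1,1,1,1,1,1).

Now H_k = ker ∂_k / im ∂_{k+1}, so:

  H_0: rank C_0 − rank ∂_1 = 7 − 6 = 1, and the invariant factors of ∂_1 are all 1, so H_0 ≅ Z.
  H_1: rank ker ∂_1 − rank ∂_2 = (9 − 6) − 0 = 3, and there is no ∂_2, so H_1 ≅ Z^3.

As a check, the Euler characteristic is 7 − 9 = -2, which agrees with 1 − 3 = -2.

H_0 = Z,  H_1 = Z^3.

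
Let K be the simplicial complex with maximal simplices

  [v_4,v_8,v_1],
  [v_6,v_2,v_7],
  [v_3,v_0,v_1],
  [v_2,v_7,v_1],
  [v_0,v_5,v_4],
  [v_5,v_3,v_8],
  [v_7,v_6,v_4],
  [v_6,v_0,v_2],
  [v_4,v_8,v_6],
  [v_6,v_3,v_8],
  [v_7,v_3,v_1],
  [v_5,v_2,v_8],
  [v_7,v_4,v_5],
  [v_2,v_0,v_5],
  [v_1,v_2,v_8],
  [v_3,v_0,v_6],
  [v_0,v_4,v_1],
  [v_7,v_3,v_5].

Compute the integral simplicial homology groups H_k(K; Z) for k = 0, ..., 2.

Take the total order v_0 < v_1 < v_2 < v_3 < v_4 < v_5 < v_6 < v_7 < v_8 on the vertex set. Then K (dimension 2) consists of the simplices:

  0-simplices (9): [v_0], [v_1], [v_2], [v_3], [v_4], [v_5], [v_6], [v_7], [v_8]
  1-simplices (27): (27 of them)
  2-simplices (18): (18 of them)

giving chain groups C_0 ≅ Z^9, C_1 ≅ Z^27, C_2 ≅ Z^18.

The boundary map ∂_1: C_1 → C_0 sends each edge [p,q] (with p < q) to q − p. For instance
  ∂[v_2,v_5] = [v_5] − [v_2].
The resulting 9×27 matrix has rank 8, and its Smith normal form has invariant factors (1,1,1,1,1,1,1,1).

∂_2: C_2 → C_1 maps a triangle to the signed sum of its edges. For instance
  ∂[v_2,v_5,v_8] = [v_5,v_8] − [v_2,v_8] + [v_2,v_5],
  ∂[v_0,v_4,v_5] = [v_4,v_5] − [v_0,v_5] + [v_0,v_4].
As a 27×18 matrix over Z this has rank 17, with invariant factors (1,1,1,1,1,1,1,1,1,1,1,1,1,1,1,1,1).

Now H_k = ker ∂_k / im ∂_{k+1}, so:

  H_0: rank C_0 − rank ∂_1 = 9 − 8 = 1, and the invariant factors of ∂_1 are all 1, so H_0 = Z.
  H_1: rank ker ∂_1 − rank ∂_2 = (27 − 8) − 17 = 2, and the invariant factors of ∂_2 are all 1, so H_1 = Z^2.
  H_2: rank ker ∂_2 − rank ∂_3 = (18 − 17) − 0 = 1, and there is no ∂_3, so H_2 = Z.

(K is a triangulation of the torus T^2.)

H_0 = Z,  H_1 = Z^2,  H_2 = Z.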